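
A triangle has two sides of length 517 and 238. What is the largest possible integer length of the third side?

The third side must be less than 517 + 238 = 755.
The largest integer below 755 is 754.

754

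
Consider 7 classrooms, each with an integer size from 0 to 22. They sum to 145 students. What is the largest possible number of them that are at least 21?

6

If k of the values are ≥ 21, the total is ≥ 21k + 0(7 − k).
Setting 21k + 0(7 − k) ≤ 145 gives 21k ≤ 145, so k ≤ 6.
k = 6 is achieved by 6 values at 21 and 1 at 0, total 126; add 19 to one value (staying below 21) to reach 145.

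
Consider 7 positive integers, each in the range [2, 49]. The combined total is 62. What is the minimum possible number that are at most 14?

Each value above 14 is at least 15, contributing at least 15 − 2 = 13 above the floor 2.
The sum exceeds the floor total 14 by 48, so at most ⌊48/13⌋ = 3 exceed 14, and at least 4 are ≤ 14.
Exactly 4 works: 4 values at 2 and 3 at 15 total 53; raise one of the low values by 9 (still ≤ 14) to hit 62.

4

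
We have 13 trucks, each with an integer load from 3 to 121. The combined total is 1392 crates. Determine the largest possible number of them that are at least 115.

12

Suppose k of them are at least 115. Those contribute at least 115 each and the other 13 − k at least 3 each.
So the total is at least 115k + 3(13 − k) = 39 + 112k. This must be ≤ 1392, giving k ≤ 12.
k = 12 is achieved by 12 values at 115 and 1 at 3, total 1383; add 9 to one value (staying below 115) to reach 1392.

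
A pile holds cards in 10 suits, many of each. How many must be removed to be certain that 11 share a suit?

101

In the worst case you draw 10 of each of the 10 suits: 10 × 10 = 100.
One more forces 11 of some suit, so 100 + 1 = 101.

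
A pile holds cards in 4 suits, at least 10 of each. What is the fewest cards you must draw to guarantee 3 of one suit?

You could draw 2 of every suit without reaching 3 of any — 8 in all.
One more forces 3 of some suit, so 8 + 1 = 9.

9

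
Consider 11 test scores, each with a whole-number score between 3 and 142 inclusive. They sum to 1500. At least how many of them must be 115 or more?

Suppose at most 11 − j of them reach 115; then j values are ≤ 114 and the rest ≤ 142.
The total is then ≤ 114·j + 142·(11 − j) = 1562 − 28j. For this to be ≥ 1500 we need j ≤ 2, so at least 11 − 2 = 9 must reach 115.
Exactly 9 works: 9 values at 142 and 2 at 114 total 1506; lower one of the high values by 6 (still ≥ 115) to hit 1500.

9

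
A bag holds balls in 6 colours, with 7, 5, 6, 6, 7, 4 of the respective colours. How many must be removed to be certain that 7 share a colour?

34

In the worst case you take as many as possible of each colour without reaching 7: 6 + 5 + 6 + 6 + 6 + 4 = 33.
The next one must give 7 of some colour, so 33 + 1 = 34.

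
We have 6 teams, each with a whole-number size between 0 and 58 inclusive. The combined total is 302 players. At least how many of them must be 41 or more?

4

Suppose at most 6 − j of them reach 41; then j values are ≤ 40 and the rest ≤ 58.
The total is then ≤ 40·j + 58·(6 − j) = 348 − 18j. For this to be ≥ 302 we need j ≤ 2, so at least 6 − 2 = 4 must reach 41.
Exactly 4 works: 4 values at 58 and 2 at 40 total 312; lower one of the high values by 10 (still ≥ 41) to hit 302.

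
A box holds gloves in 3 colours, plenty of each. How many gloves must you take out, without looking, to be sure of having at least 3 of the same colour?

You could draw 2 of every colour without reaching 3 of any — 6 in all.
One more forces 3 of some colour, so 6 + 1 = 7.

7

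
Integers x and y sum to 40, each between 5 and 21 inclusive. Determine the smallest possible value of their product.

399

xy = x(40 − x) is concave in x, so over [19, 21] it is minimized at an endpoint.
The extreme feasible split is x = 19, y = 21, giving xy = 399.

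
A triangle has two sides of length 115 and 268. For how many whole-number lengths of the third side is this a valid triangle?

The triangle inequality gives |115 − 268| < c < 115 + 268, i.e. 153 < c < 383.
So c can be any integer from 154 to 382: 229 values.

229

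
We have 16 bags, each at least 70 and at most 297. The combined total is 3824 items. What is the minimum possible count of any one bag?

70

To make one bag as small as possible, make the other 15 as large as possible.
The other 15 can take up 15 × 297 = 4455 ≥ 3824 − 70, so one bag can sit at its floor of 70.
Achievable: one at 70 and the other 15 totalling 3754, which fits since 15 × 70 ≤ 3754 ≤ 15 × 297.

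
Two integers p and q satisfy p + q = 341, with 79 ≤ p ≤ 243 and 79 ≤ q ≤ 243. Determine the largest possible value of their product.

For a fixed sum, the product pq is largest when p and q are as close as possible.
Taking p = 170 and q = 171 (both in [79, 243]) gives pq = 29070.

29070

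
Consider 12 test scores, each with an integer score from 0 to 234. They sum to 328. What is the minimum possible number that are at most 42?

If only k of them are at most 42, the other 12 − k are at least 43, so the total is at least (12 − k)·43 + k·0.
This is ≤ 328, so (12 − k)·43 + 0k ≤ 328, which gives k ≥ 5.
Exactly 5 works: 5 values at 0 and 7 at 43 total 301; raise one of the low values by 27 (still ≤ 42) to hit 328.

5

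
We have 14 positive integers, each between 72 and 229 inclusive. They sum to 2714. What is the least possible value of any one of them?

72

To make one integer as small as possible, make the other 13 as large as possible.
The other 13 can take up 13 × 229 = 2977 ≥ 2714 − 72, so one integer can sit at its floor of 72.
Achievable: one at 72 and the other 13 totalling 2642, which fits since 13 × 72 ≤ 2642 ≤ 13 × 229.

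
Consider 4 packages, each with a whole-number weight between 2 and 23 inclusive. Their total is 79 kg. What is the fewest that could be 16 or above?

Suppose at most 4 − j of them reach 16; then j values are ≤ 15 and the rest ≤ 23.
The total is then ≤ 15·j + 23·(4 − j) = 92 − 8j. For this to be ≥ 79 we need j ≤ 1, so at least 4 − 1 = 3 must reach 16.
Exactly 3 works: 3 values at 23 and 1 at 15 total 84; lower one of the high values by 5 (still ≥ 16) to hit 79.

3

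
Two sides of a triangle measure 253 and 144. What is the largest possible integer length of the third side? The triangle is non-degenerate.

396

The third side must be less than 253 + 144 = 397.
The largest integer below 397 is 396.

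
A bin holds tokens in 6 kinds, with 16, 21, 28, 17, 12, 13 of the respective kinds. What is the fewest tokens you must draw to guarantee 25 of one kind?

104

In the worst case you take as many as possible of each kind without reaching 25: 16 + 21 + 24 + 17 + 12 + 13 = 103.
The next one must give 25 of some kind, so 103 + 1 = 104.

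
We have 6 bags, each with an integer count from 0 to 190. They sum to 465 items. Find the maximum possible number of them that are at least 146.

3

Suppose k of them are at least 146. Those contribute at least 146 each and the other 6 − k at least 0 each.
So the total is at least 146k + 0(6 − k) = 0 + 146k. This must be ≤ 465, giving k ≤ 3.
k = 3 is achieved by 3 values at 146 and 3 at 0, total 438; add 27 to one value (staying below 146) to reach 465.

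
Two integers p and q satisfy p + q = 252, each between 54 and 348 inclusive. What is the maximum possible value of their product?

15876

For a fixed sum, the product pq is largest when p and q are as close as possible.
Taking p = 126 and q = 126 (both in [54, 348]) gives pq = 15876.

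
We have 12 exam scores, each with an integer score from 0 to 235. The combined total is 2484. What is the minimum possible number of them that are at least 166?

Suppose at most 12 − j of them reach 166; then j values are ≤ 165 and the rest ≤ 235.
The total is then ≤ 165·j + 235·(12 − j) = 2820 − 70j. For this to be ≥ 2484 we need j ≤ 4, so at least 12 − 4 = 8 must reach 166.
Exactly 8 works: 8 values at 235 and 4 at 165 total 2540; lower one of the high values by 56 (still ≥ 166) to hit 2484.

8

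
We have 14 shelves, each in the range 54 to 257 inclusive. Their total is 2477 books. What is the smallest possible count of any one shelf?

54

Minimizing one value means maximizing the remaining 13.
The other 13 can take up 13 × 257 = 3341 ≥ 2477 − 54, so one shelf can sit at its floor of 54.
Achievable: one at 54 and the other 13 totalling 2423, which fits since 13 × 54 ≤ 2423 ≤ 13 × 257.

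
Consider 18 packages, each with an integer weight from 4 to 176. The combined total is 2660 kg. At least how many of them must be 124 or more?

Suppose at most 18 − j of them reach 124; then j values are ≤ 123 and the rest ≤ 176.
The total is then ≤ 123·j + 176·(18 − j) = 3168 − 53j. For this to be ≥ 2660 we need j ≤ 9, so at least 18 − 9 = 9 must reach 124.
Exactly 9 works: 9 values at 176 and 9 at 123 total 2691; lower one of the high values by 31 (still ≥ 124) to hit 2660.

9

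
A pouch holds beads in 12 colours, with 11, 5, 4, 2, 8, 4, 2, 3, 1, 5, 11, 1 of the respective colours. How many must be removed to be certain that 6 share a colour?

In the worst case you take as many as possible of each colour without reaching 6: 5 + 5 + 4 + 2 + 5 + 4 + 2 + 3 + 1 + 5 + 5 + 1 = 42.
The next one must give 6 of some colour, so 42 + 1 = 43.

43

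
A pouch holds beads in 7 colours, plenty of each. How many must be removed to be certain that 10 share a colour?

64

You could draw 9 of every colour without reaching 10 of any — 63 in all.
One more forces 10 of some colour, so 63 + 1 = 64.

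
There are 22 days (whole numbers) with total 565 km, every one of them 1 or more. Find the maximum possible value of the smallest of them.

The 22 values sum to 565, so their minimum is at most ⌊565/22⌋ = 25.
Equality holds with 7 values of 25 and 15 values of 26.

25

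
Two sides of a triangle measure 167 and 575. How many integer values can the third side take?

333

The triangle inequality gives |167 − 575| < c < 167 + 575, i.e. 408 < c < 742.
So c can be any integer from 409 to 741: 333 values.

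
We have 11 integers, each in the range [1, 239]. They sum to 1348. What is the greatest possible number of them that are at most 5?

5

Suppose k of them are at most 5. Those contribute at most 5 each and the rest at most 239 each.
So the total is at most 5k + 239(11 − k) = 2629 − 234k. This must still be ≥ 1348, so k ≤ 5.
k = 5 is achieved by 5 values at 5 and 6 at 239, total 1459; lower one of the 239's by 111 (still > 5) to reach 1348.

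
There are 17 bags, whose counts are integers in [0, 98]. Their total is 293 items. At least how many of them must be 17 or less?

1

Let j be the number exceeding 17. Then the total is ≥ 18·j + 0·(17 − j) = 0 + 18j.
So 18j ≤ 293 and j ≤ 16; hence at least 17 − 16 = 1 are ≤ 17.
Exactly 1 works: 1 value at 0 and 16 at 18 total 288; raise one of the low values by 5 (still ≤ 17) to hit 293.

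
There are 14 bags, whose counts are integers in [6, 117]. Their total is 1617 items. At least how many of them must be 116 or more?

4

Suppose at most 14 − j of them reach 116; then j values are ≤ 115 and the rest ≤ 117.
The total is then ≤ 115·j + 117·(14 − j) = 1638 − 2j. For this to be ≥ 1617 we need j ≤ 10, so at least 14 − 10 = 4 must reach 116.
Exactly 4 works: 4 values at 117 and 10 at 115 total 1618; lower one of the high values by 1 (still ≥ 116) to hit 1617.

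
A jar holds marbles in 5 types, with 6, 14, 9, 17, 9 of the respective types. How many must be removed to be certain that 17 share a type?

In the worst case you take as many as possible of each type without reaching 17: 6 + 14 + 9 + 16 + 9 = 54.
The next one must give 17 of some type, so 54 + 1 = 55.

55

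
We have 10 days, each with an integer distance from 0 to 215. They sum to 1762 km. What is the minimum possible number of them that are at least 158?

4

Each value short of 158 is at most 157, costing at least 215 − 157 = 58 against the maximum total of 2150.
We can afford to lose at most 2150 − 1762 = 388, so at most ⌊388/58⌋ = 6 fall short, and at least 4 are ≥ 158.
Exactly 4 works: 4 values at 215 and 6 at 157 total 1802; lower one of the high values by 40 (still ≥ 158) to hit 1762.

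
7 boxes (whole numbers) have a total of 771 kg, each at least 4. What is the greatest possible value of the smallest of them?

110

If every one of the 7 were at least 111, the total would be at least 7 × 111 = 777 > 771.
Equality holds with 6 values of 110 and 1 value of 111.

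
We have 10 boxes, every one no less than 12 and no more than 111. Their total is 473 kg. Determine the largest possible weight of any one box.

To make one box as large as possible, make the other 9 as small as possible.
The other 9 contribute at least 9 × 12 = 108, leaving at most 473 − 108 = 365.
But each box is capped at 111, so the maximum is 111.
Achievable: one at 111 and the other 9 totalling 362, which fits since 9 × 12 ≤ 362 ≤ 9 × 111.

111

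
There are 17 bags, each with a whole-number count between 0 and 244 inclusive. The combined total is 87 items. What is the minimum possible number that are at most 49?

16

If only k of them are at most 49, the other 17 − k are at least 50, so the total is at least (17 − k)·50 + k·0.
This is ≤ 87, so (17 − k)·50 + 0k ≤ 87, which gives k ≥ 16.
Exactly 16 works: 16 values at 0 and 1 at 50 total 50; raise one of the low values by 37 (still ≤ 49) to hit 87.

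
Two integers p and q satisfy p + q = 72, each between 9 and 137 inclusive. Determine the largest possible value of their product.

1296

For a fixed sum, the product pq is largest when p and q are as close as possible.
Taking p = 36 and q = 36 (both in [9, 137]) gives pq = 1296.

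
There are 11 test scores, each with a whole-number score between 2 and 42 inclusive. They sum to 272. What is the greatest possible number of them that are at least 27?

If k of the values are ≥ 27, the total is ≥ 27k + 2(11 − k).
Setting 27k + 2(11 − k) ≤ 272 gives 25k ≤ 250, so k ≤ 10.
k = 10 is achieved by 10 values at 27 and 1 at 2, total 272.

10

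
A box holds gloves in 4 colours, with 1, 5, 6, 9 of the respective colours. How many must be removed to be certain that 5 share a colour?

In the worst case you take as many as possible of each colour without reaching 5: 1 + 4 + 4 + 4 = 13.
The next one must give 5 of some colour, so 13 + 1 = 14.

14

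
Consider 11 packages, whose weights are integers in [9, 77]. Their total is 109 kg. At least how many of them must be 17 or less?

10

Each value above 17 is at least 18, contributing at least 18 − 9 = 9 above the floor 9.
The sum exceeds the floor total 99 by 10, so at most ⌊10/9⌋ = 1 exceed 17, and at least 10 are ≤ 17.
Exactly 10 works: 10 values at 9 and 1 at 18 total 108; raise one of the low values by 1 (still ≤ 17) to hit 109.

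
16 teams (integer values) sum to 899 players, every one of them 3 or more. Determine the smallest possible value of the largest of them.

57

Some value must be at least ⌈899/16⌉ = 57, since 16 × 56 = 896 < 899.
Taking 13 copies of 56 and 3 copies of 57 gives exactly 899, so 57 is attained.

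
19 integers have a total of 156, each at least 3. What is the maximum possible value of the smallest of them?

The 19 values sum to 156, so their minimum is at most ⌊156/19⌋ = 8.
Equality holds with 15 values of 8 and 4 values of 9.

8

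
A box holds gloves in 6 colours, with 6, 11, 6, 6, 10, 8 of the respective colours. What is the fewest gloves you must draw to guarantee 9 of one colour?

43

In the worst case you take as many as possible of each colour without reaching 9: 6 + 8 + 6 + 6 + 8 + 8 = 42.
The next one must give 9 of some colour, so 42 + 1 = 43.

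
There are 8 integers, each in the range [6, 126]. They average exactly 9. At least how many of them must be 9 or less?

The total is 8 × 9 = 72.
If only k of them are at most 9, the other 8 − k are at least 10, so the total is at least (8 − k)·10 + k·6.
This is ≤ 72, so (8 − k)·10 + 6k ≤ 72, which gives k ≥ 2.
Exactly 2 works: 2 values at 6 and 6 at 10 total 72.

2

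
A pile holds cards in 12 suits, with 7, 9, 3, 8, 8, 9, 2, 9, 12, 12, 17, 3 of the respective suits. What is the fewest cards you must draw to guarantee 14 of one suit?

In the worst case you take as many as possible of each suit without reaching 14: 7 + 9 + 3 + 8 + 8 + 9 + 2 + 9 + 12 + 12 + 13 + 3 = 95.
The next one must give 14 of some suit, so 95 + 1 = 96.

96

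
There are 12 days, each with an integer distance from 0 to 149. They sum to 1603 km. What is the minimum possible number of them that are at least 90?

9

Each value short of 90 is at most 89, costing at least 149 − 89 = 60 against the maximum total of 1788.
We can afford to lose at most 1788 − 1603 = 185, so at most ⌊185/60⌋ = 3 fall short, and at least 9 are ≥ 90.
Exactly 9 works: 9 values at 149 and 3 at 89 total 1608; lower one of the high values by 5 (still ≥ 90) to hit 1603.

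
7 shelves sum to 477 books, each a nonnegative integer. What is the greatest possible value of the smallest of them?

The average is 477/7 < 69, so some value is ≤ 68.
Achievable: 6 of them at 68 and 1 at 69 total 477.

68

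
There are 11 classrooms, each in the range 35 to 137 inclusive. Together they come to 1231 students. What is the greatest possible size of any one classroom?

To make one classroom as large as possible, make the other 10 as small as possible.
The other 10 contribute at least 10 × 35 = 350, leaving at most 1231 − 350 = 881.
But each classroom is capped at 137, so the maximum is 137.
Achievable: one at 137 and the other 10 totalling 1094, which fits since 10 × 35 ≤ 1094 ≤ 10 × 137.

137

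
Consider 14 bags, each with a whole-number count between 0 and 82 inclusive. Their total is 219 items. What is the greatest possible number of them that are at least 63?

Suppose k of them are at least 63. Those contribute at least 63 each and the other 14 − k at least 0 each.
So the total is at least 63k + 0(14 − k) = 0 + 63k. This must be ≤ 219, giving k ≤ 3.
k = 3 is achieved by 3 values at 63 and 11 at 0, total 189; add 30 to one value (staying below 63) to reach 219.

3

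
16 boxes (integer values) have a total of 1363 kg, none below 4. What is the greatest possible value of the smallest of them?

The 16 values sum to 1363, so their minimum is at most ⌊1363/16⌋ = 85.
Taking 13 copies of 85 and 3 copies of 86 gives exactly 1363, so 85 is attained.

85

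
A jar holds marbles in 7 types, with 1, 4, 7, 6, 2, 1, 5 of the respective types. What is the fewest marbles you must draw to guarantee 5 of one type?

In the worst case you take as many as possible of each type without reaching 5: 1 + 4 + 4 + 4 + 2 + 1 + 4 = 20.
The next one must give 5 of some type, so 20 + 1 = 21.

21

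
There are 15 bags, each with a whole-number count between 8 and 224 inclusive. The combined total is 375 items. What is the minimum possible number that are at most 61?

Each value above 61 is at least 62, contributing at least 62 − 8 = 54 above the floor 8.
The sum exceeds the floor total 120 by 255, so at most ⌊255/54⌋ = 4 exceed 61, and at least 11 are ≤ 61.
Exactly 11 works: 11 values at 8 and 4 at 62 total 336; raise one of the low values by 39 (still ≤ 61) to hit 375.

11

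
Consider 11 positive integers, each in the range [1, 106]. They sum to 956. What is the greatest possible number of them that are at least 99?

9

Suppose k of them are at least 99. Those contribute at least 99 each and the other 11 − k at least 1 each.
So the total is at least 99k + 1(11 − k) = 11 + 98k. This must be ≤ 956, giving k ≤ 9.
k = 9 is achieved by 9 values at 99 and 2 at 1, total 893; add 63 to one value (staying below 99) to reach 956.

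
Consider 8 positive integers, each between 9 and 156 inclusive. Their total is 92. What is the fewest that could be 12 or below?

Let j be the number exceeding 12. Then the total is ≥ 13·j + 9·(8 − j) = 72 + 4j.
So 4j ≤ 20 and j ≤ 5; hence at least 8 − 5 = 3 are ≤ 12.
Exactly 3 works: 3 values at 9 and 5 at 13 total 92.

3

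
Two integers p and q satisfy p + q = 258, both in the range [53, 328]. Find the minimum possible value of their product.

10865

For a fixed sum, pq is smallest when p and q are as far apart as possible.
The extreme feasible split is p = 53, q = 205, giving pq = 10865.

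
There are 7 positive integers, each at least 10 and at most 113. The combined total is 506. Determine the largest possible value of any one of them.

To make one integer as large as possible, make the other 6 as small as possible.
The other 6 contribute at least 6 × 10 = 60, leaving at most 506 − 60 = 446.
But each integer is capped at 113, so the maximum is 113.
Achievable: one at 113 and the other 6 totalling 393, which fits since 6 × 10 ≤ 393 ≤ 6 × 113.

113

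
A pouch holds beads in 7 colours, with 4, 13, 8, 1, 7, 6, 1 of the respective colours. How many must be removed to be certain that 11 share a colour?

38

In the worst case you take as many as possible of each colour without reaching 11: 4 + 10 + 8 + 1 + 7 + 6 + 1 = 37.
The next one must give 11 of some colour, so 37 + 1 = 38.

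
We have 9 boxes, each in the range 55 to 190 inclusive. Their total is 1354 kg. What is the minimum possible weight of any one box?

To make one box as small as possible, make the other 8 as large as possible.
The other 8 can take up 8 × 190 = 1520 ≥ 1354 − 55, so one box can sit at its floor of 55.
Achievable: one at 55 and the other 8 totalling 1299, which fits since 8 × 55 ≤ 1299 ≤ 8 × 190.

55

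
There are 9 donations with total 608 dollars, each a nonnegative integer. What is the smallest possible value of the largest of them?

68

The average is 608/9 > 67, so not all 9 can be 67 or less; the largest is ≥ 68.
Equality holds with 5 values of 68 and 4 values of 67.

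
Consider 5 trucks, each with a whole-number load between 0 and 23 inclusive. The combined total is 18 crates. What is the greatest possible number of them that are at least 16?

1

If k of the values are ≥ 16, the total is ≥ 16k + 0(5 − k).
Setting 16k + 0(5 − k) ≤ 18 gives 16k ≤ 18, so k ≤ 1.
k = 1 is achieved by 1 value at 16 and 4 at 0, total 16; add 2 to one value (staying below 16) to reach 18.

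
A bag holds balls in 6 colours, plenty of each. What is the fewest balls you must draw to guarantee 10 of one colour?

In the worst case you draw 9 of each of the 6 colours: 6 × 9 = 54.
One more forces 10 of some colour, so 54 + 1 = 55.

55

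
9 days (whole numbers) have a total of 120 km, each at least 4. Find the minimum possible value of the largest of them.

The 9 values sum to 120, so their maximum is at least ⌈120/9⌉ = 14.
Achievable: 3 of them at 14 and 6 at 13 total 120.

14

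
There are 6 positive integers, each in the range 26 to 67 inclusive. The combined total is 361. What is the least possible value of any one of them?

26

Minimizing one value means maximizing the remaining 5.
The other 5 contribute at most 5 × 67 = 335, leaving at least 361 − 335 = 26.
Since 26 ≥ 26, this is achievable: one at 26 and 5 at 67.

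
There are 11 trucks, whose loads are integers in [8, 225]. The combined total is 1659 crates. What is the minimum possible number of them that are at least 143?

2

Each value short of 143 is at most 142, costing at least 225 − 142 = 83 against the maximum total of 2475.
We can afford to lose at most 2475 − 1659 = 816, so at most ⌊816/83⌋ = 9 fall short, and at least 2 are ≥ 143.
Exactly 2 works: 2 values at 225 and 9 at 142 total 1728; lower one of the high values by 69 (still ≥ 143) to hit 1659.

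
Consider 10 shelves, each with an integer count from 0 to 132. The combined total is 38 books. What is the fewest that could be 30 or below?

9

Let j be the number exceeding 30. Then the total is ≥ 31·j + 0·(10 − j) = 0 + 31j.
So 31j ≤ 38 and j ≤ 1; hence at least 10 − 1 = 9 are ≤ 30.
Exactly 9 works: 9 values at 0 and 1 at 31 total 31; raise one of the low values by 7 (still ≤ 30) to hit 38.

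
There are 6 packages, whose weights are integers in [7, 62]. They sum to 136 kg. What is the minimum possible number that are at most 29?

If only k of them are at most 29, the other 6 − k are at least 30, so the total is at least (6 − k)·30 + k·7.
This is ≤ 136, so (6 − k)·30 + 7k ≤ 136, which gives k ≥ 2.
Exactly 2 works: 2 values at 7 and 4 at 30 total 134; raise one of the low values by 2 (still ≤ 29) to hit 136.

2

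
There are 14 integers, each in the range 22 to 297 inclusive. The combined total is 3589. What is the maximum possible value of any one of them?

To make one integer as large as possible, make the other 13 as small as possible.
The other 13 contribute at least 13 × 22 = 286, leaving at most 3589 − 286 = 3303.
But each integer is capped at 297, so the maximum is 297.
Achievable: one at 297 and the other 13 totalling 3292, which fits since 13 × 22 ≤ 3292 ≤ 13 × 297.

297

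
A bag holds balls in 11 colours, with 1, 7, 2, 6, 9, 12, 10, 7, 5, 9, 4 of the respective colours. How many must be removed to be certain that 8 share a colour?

61

In the worst case you take as many as possible of each colour without reaching 8: 1 + 7 + 2 + 6 + 7 + 7 + 7 + 7 + 5 + 7 + 4 = 60.
The next one must give 8 of some colour, so 60 + 1 = 61.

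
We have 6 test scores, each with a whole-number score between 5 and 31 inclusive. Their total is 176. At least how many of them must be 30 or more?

Suppose at most 6 − j of them reach 30; then j values are ≤ 29 and the rest ≤ 31.
The total is then ≤ 29·j + 31·(6 − j) = 186 − 2j. For this to be ≥ 176 we need j ≤ 5, so at least 6 − 5 = 1 must reach 30.
Exactly 1 works: 1 value at 31 and 5 at 29 total 176.

1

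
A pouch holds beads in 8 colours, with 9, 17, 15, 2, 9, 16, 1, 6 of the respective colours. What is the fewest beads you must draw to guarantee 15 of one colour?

In the worst case you take as many as possible of each colour without reaching 15: 9 + 14 + 14 + 2 + 9 + 14 + 1 + 6 = 69.
The next one must give 15 of some colour, so 69 + 1 = 70.

70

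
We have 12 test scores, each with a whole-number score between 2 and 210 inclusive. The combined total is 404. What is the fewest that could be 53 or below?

If only k of them are at most 53, the other 12 − k are at least 54, so the total is at least (12 − k)·54 + k·2.
This is ≤ 404, so (12 − k)·54 + 2k ≤ 404, which gives k ≥ 5.
Exactly 5 works: 5 values at 2 and 7 at 54 total 388; raise one of the low values by 16 (still ≤ 53) to hit 404.

5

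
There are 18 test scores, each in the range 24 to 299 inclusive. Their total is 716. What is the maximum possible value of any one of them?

299

To make one score as large as possible, make the other 17 as small as possible.
The other 17 contribute at least 17 × 24 = 408, leaving at most 716 − 408 = 308.
But each score is capped at 299, so the maximum is 299.
Achievable: one at 299 and the other 17 totalling 417, which fits since 17 × 24 ≤ 417 ≤ 17 × 299.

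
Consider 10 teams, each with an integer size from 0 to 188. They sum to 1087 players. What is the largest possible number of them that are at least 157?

If k of the values are ≥ 157, the total is ≥ 157k + 0(10 − k).
Setting 157k + 0(10 − k) ≤ 1087 gives 157k ≤ 1087, so k ≤ 6.
k = 6 is achieved by 6 values at 157 and 4 at 0, total 942; add 145 to one value (staying below 157) to reach 1087.

6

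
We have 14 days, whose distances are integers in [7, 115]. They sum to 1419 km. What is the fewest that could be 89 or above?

7

Each value short of 89 is at most 88, costing at least 115 − 88 = 27 against the maximum total of 1610.
We can afford to lose at most 1610 − 1419 = 191, so at most ⌊191/27⌋ = 7 fall short, and at least 7 are ≥ 89.
Exactly 7 works: 7 values at 115 and 7 at 88 total 1421; lower one of the high values by 2 (still ≥ 89) to hit 1419.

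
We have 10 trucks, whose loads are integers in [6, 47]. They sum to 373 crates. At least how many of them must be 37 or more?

2

If only k of them are at least 37, the other 10 − k are at most 36, so the total is at most k·47 + (10 − k)·36.
This must reach 373, so k·47 + (10 − k)·36 ≥ 373, giving k ≥ 2.
Exactly 2 works: 2 values at 47 and 8 at 36 total 382; lower one of the high values by 9 (still ≥ 37) to hit 373.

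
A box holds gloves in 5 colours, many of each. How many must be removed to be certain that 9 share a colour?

In the worst case you draw 8 of each of the 5 colours: 5 × 8 = 40.
One more forces 9 of some colour, so 40 + 1 = 41.

41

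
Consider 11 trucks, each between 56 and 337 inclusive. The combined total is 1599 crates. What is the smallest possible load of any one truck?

To make one truck as small as possible, make the other 10 as large as possible.
The other 10 can take up 10 × 337 = 3370 ≥ 1599 − 56, so one truck can sit at its floor of 56.
Achievable: one at 56 and the other 10 totalling 1543, which fits since 10 × 56 ≤ 1543 ≤ 10 × 337.

56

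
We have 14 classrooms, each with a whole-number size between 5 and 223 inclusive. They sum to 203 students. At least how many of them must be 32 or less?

10

If only k of them are at most 32, the other 14 − k are at least 33, so the total is at least (14 − k)·33 + k·5.
This is ≤ 203, so (14 − k)·33 + 5k ≤ 203, which gives k ≥ 10.
Exactly 10 works: 10 values at 5 and 4 at 33 total 182; raise one of the low values by 21 (still ≤ 32) to hit 203.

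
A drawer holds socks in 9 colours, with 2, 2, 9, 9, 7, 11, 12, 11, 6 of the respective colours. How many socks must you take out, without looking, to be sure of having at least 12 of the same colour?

In the worst case you take as many as possible of each colour without reaching 12: 2 + 2 + 9 + 9 + 7 + 11 + 11 + 11 + 6 = 68.
The next one must give 12 of some colour, so 68 + 1 = 69.

69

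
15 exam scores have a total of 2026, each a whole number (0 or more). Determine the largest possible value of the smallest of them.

135

The average is 2026/15 < 136, so some value is ≤ 135.
Achievable: 14 of them at 135 and 1 at 136 total 2026.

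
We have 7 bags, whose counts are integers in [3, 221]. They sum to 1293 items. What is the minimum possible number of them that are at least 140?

If only k of them are at least 140, the other 7 − k are at most 139, so the total is at most k·221 + (7 − k)·139.
This must reach 1293, so k·221 + (7 − k)·139 ≥ 1293, giving k ≥ 4.
Exactly 4 works: 4 values at 221 and 3 at 139 total 1301; lower one of the high values by 8 (still ≥ 140) to hit 1293.

4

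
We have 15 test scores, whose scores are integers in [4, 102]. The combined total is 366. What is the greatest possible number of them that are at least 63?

Suppose k of them are at least 63. Those contribute at least 63 each and the other 15 − k at least 4 each.
So the total is at least 63k + 4(15 − k) = 60 + 59k. This must be ≤ 366, giving k ≤ 5.
k = 5 is achieved by 5 values at 63 and 10 at 4, total 355; add 11 to one value (staying below 63) to reach 366.

5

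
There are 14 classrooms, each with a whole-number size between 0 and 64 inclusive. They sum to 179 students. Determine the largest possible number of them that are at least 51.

3

If k of the values are ≥ 51, the total is ≥ 51k + 0(14 − k).
Setting 51k + 0(14 − k) ≤ 179 gives 51k ≤ 179, so k ≤ 3.
k = 3 is achieved by 3 values at 51 and 11 at 0, total 153; add 26 to one value (staying below 51) to reach 179.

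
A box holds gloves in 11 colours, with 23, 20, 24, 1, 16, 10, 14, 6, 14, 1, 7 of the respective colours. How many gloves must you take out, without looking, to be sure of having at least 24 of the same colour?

In the worst case you take as many as possible of each colour without reaching 24: 23 + 20 + 23 + 1 + 16 + 10 + 14 + 6 + 14 + 1 + 7 = 135.
The next one must give 24 of some colour, so 135 + 1 = 136.

136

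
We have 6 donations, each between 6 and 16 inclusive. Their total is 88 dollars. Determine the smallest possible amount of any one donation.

To make one donation as small as possible, make the other 5 as large as possible.
The other 5 contribute at most 5 × 16 = 80, leaving at least 88 − 80 = 8.
Since 8 ≥ 6, this is achievable: one at 8 and 5 at 16.

8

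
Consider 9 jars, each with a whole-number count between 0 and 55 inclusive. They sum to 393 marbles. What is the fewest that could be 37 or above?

Suppose at most 9 − j of them reach 37; then j values are ≤ 36 and the rest ≤ 55.
The total is then ≤ 36·j + 55·(9 − j) = 495 − 19j. For this to be ≥ 393 we need j ≤ 5, so at least 9 − 5 = 4 must reach 37.
Exactly 4 works: 4 values at 55 and 5 at 36 total 400; lower one of the high values by 7 (still ≥ 37) to hit 393.

4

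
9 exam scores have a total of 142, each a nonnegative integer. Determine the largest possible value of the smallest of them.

The average is 142/9 < 16, so some value is ≤ 15.
Equality holds with 2 values of 15 and 7 values of 16.

15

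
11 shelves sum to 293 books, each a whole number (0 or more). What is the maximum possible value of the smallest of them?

26

If every one of the 11 were at least 27, the total would be at least 11 × 27 = 297 > 293.
Equality holds with 4 values of 26 and 7 values of 27.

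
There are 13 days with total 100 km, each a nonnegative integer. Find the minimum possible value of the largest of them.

Some value must be at least ⌈100/13⌉ = 8, since 13 × 7 = 91 < 100.
Achievable: 9 of them at 8 and 4 at 7 total 100.

8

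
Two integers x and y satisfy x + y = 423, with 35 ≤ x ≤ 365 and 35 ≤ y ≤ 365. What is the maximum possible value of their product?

44732

With x + y fixed, xy peaks when the two are closest together.
Taking x = 211 and y = 212 (both in [35, 365]) gives xy = 44732.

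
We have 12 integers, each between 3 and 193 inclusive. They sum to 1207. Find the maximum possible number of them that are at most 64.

8

Suppose k of them are at most 64. Those contribute at most 64 each and the rest at most 193 each.
So the total is at most 64k + 193(12 − k) = 2316 − 129k. This must still be ≥ 1207, so k ≤ 8.
k = 8 is achieved by 8 values at 64 and 4 at 193, total 1284; lower one of the 193's by 77 (still > 64) to reach 1207.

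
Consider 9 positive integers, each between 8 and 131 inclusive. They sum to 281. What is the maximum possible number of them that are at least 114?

1

If k of the values are ≥ 114, the total is ≥ 114k + 8(9 − k).
Setting 114k + 8(9 − k) ≤ 281 gives 106k ≤ 209, so k ≤ 1.
k = 1 is achieved by 1 value at 114 and 8 at 8, total 178; add 103 to one value (staying below 114) to reach 281.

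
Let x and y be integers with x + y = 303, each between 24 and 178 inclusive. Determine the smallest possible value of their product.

22250

xy = x(303 − x) is concave in x, so over [125, 178] it is minimized at an endpoint.
At the endpoint x = 125, y = 303 − 125 = 178, so xy = 125 × 178 = 22250.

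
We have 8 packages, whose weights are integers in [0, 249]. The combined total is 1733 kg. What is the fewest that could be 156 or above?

Suppose at most 8 − j of them reach 156; then j values are ≤ 155 and the rest ≤ 249.
The total is then ≤ 155·j + 249·(8 − j) = 1992 − 94j. For this to be ≥ 1733 we need j ≤ 2, so at least 8 − 2 = 6 must reach 156.
Exactly 6 works: 6 values at 249 and 2 at 155 total 1804; lower one of the high values by 71 (still ≥ 156) to hit 1733.

6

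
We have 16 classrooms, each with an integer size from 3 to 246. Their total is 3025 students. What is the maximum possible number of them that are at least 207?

14

If k of the values are ≥ 207, the total is ≥ 207k + 3(16 − k).
Setting 207k + 3(16 − k) ≤ 3025 gives 204k ≤ 2977, so k ≤ 14.
k = 14 is achieved by 14 values at 207 and 2 at 3, total 2904; add 121 to one value (staying below 207) to reach 3025.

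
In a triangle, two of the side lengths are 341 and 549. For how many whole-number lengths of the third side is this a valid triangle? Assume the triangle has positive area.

The triangle inequality gives |341 − 549| < c < 341 + 549, i.e. 208 < c < 890.
So c can be any integer from 209 to 889: 681 values.

681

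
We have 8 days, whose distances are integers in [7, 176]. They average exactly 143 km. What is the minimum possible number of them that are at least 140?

1

The total is 8 × 143 = 1144.
If only k of them are at least 140, the other 8 − k are at most 139, so the total is at most k·176 + (8 − k)·139.
This must reach 1144, so k·176 + (8 − k)·139 ≥ 1144, giving k ≥ 1.
Exactly 1 works: 1 value at 176 and 7 at 139 total 1149; lower one of the high values by 5 (still ≥ 140) to hit 1144.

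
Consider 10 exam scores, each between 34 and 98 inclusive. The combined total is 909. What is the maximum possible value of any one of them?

To make one score as large as possible, make the other 9 as small as possible.
The other 9 contribute at least 9 × 34 = 306, leaving at most 909 − 306 = 603.
But each score is capped at 98, so the maximum is 98.
Achievable: one at 98 and the other 9 totalling 811, which fits since 9 × 34 ≤ 811 ≤ 9 × 98.

98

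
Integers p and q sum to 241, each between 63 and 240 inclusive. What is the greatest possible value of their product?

pq = p(241 − p) is maximized when p is as near 241/2 as the bounds allow.
Taking p = 120 and q = 121 (both in [63, 240]) gives pq = 14520.

14520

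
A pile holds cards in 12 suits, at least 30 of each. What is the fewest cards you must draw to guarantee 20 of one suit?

229

You could draw 19 of every suit without reaching 20 of any — 228 in all.
One more forces 20 of some suit, so 228 + 1 = 229.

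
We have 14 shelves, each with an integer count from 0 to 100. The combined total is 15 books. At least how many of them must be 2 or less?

Let j be the number exceeding 2. Then the total is ≥ 3·j + 0·(14 − j) = 0 + 3j.
So 3j ≤ 15 and j ≤ 5; hence at least 14 − 5 = 9 are ≤ 2.
Exactly 9 works: 9 values at 0 and 5 at 3 total 15.

9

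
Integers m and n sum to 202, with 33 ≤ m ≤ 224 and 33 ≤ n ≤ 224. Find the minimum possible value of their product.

5577

Since m + n is fixed, pushing one of them to its bound minimizes the product.
At the endpoint m = 33, n = 202 − 33 = 169, so mn = 33 × 169 = 5577.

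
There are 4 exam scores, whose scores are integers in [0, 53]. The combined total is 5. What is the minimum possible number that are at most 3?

3

If only k of them are at most 3, the other 4 − k are at least 4, so the total is at least (4 − k)·4 + k·0.
This is ≤ 5, so (4 − k)·4 + 0k ≤ 5, which gives k ≥ 3.
Exactly 3 works: 3 values at 0 and 1 at 4 total 4; raise one of the low values by 1 (still ≤ 3) to hit 5.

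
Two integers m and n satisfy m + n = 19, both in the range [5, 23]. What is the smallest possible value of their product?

70

Since m + n is fixed, pushing one of them to its bound minimizes the product.
At the endpoint m = 5, n = 19 − 5 = 14, so mn = 5 × 14 = 70.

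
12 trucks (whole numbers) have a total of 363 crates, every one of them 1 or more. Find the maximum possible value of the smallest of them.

30

The 12 values sum to 363, so their minimum is at most ⌊363/12⌋ = 30.
Equality holds with 9 values of 30 and 3 values of 31.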